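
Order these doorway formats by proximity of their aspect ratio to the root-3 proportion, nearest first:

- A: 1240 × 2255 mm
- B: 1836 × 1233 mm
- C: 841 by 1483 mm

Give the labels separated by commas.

C, A, B

A: 2255/1240 ≈ 1.819 → |1.819 − 1.732| = 0.087
B: 1836/1233 ≈ 1.489 → |1.489 − 1.732| = 0.243
C: 1483/841 ≈ 1.763 → |1.763 − 1.732| = 0.031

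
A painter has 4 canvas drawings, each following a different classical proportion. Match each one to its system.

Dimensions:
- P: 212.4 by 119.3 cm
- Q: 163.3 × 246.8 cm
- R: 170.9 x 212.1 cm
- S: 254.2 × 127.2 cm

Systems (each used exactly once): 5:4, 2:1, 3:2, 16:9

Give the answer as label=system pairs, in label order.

P = 212.4/119.3 ≈ 1.780 → 16:9 (1.778)
Q = 246.8/163.3 ≈ 1.511 → 3:2 (1.500)
R = 212.1/170.9 ≈ 1.241 → 5:4 (1.250)
S = 254.2/127.2 ≈ 1.998 → 2:1 (2.000)

P=16:9, Q=3:2, R=5:4, S=2:1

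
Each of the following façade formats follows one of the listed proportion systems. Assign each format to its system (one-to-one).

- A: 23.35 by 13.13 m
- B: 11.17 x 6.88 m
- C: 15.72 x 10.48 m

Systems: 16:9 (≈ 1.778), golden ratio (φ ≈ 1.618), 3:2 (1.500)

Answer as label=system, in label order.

A=16:9, B=golden ratio, C=3:2

A = 23.35/13.13 ≈ 1.778 → 16:9 (1.778)
B = 11.17/6.88 ≈ 1.624 → golden ratio (1.618)
C = 15.72/10.48 ≈ 1.500 → 3:2 (1.500)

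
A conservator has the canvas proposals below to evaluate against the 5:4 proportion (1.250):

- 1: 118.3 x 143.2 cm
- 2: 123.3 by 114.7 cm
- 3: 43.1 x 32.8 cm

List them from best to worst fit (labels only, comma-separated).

1: 143.2/118.3 ≈ 1.210 → |1.210 − 1.250| = 0.040
2: 123.3/114.7 ≈ 1.075 → |1.075 − 1.250| = 0.175
3: 43.1/32.8 ≈ 1.314 → |1.314 − 1.250| = 0.064

1, 3, 2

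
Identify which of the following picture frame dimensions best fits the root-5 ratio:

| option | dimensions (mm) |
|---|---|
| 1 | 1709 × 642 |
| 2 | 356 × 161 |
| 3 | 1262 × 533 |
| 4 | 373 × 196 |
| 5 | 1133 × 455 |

2

Target root-5 ≈ 2.236.
1: 2.662 (Δ0.426)  2: 2.211 (Δ0.025)  3: 2.368 (Δ0.132)  4: 1.903 (Δ0.333)  5: 2.490 (Δ0.254)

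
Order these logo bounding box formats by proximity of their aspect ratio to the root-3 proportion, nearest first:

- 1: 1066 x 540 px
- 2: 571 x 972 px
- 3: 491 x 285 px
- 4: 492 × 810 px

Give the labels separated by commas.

Ratios: 1 = 1066 / 540 ≈ 1.974; 2 = 972 / 571 ≈ 1.702; 3 = 491 / 285 ≈ 1.723; 4 = 810 / 492 ≈ 1.646.
|Δ from 1.732|: 1 0.242; 2 0.030; 3 0.009; 4 0.086.

3, 2, 4, 1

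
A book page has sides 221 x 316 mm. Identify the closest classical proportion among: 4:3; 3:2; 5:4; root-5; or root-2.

root-2

316/221 ≈ 1.430. Nearest candidates are root-2 (1.414, off by 0.016) and 3:2 (1.500, off by 0.070).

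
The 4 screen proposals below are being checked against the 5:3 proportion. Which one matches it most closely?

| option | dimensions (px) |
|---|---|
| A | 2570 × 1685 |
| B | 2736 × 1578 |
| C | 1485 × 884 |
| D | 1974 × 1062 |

C

Ratios (long/short): A ≈ 1.525; B ≈ 1.734; C ≈ 1.680; D ≈ 1.859.
5:3 ≈ 1.667; option C is nearest (Δ 0.013).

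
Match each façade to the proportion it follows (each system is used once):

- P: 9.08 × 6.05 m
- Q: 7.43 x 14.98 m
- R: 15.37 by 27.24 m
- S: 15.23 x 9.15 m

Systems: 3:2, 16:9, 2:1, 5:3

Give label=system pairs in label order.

Ratios: P ≈ 1.501; Q ≈ 2.016; R ≈ 1.772; S ≈ 1.664.
Targets: 3:2 ≈ 1.500; 16:9 ≈ 1.778; 2:1 ≈ 2.000; 5:3 ≈ 1.667.

P=3:2, Q=2:1, R=16:9, S=5:3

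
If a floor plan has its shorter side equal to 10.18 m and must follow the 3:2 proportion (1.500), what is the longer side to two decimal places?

15.27 m

3:2 = 1.50000.
Longer side = 10.18 × 1.50000 ≈ 15.2700 → 15.27 m.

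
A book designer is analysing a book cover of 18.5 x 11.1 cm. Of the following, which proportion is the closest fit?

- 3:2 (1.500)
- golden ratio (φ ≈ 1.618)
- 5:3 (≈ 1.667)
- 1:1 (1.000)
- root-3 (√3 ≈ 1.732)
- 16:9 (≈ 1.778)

5:3

Ratio = 18.5 / 11.1 ≈ 1.667.
Distances: 3:2 1.500 (Δ 0.167); golden ratio 1.618 (Δ 0.049); 5:3 1.667 (Δ 0.000); 1:1 1.000 (Δ 0.667); root-3 1.732 (Δ 0.065); 16:9 1.778 (Δ 0.111).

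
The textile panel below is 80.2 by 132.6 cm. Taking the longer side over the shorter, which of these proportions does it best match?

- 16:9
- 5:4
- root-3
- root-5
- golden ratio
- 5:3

Ratio = 132.6 / 80.2 ≈ 1.653.
Distances: 16:9 1.778 (Δ 0.125); 5:4 1.250 (Δ 0.403); root-3 1.732 (Δ 0.079); root-5 2.236 (Δ 0.583); golden ratio 1.618 (Δ 0.035); 5:3 1.667 (Δ 0.014).

5:3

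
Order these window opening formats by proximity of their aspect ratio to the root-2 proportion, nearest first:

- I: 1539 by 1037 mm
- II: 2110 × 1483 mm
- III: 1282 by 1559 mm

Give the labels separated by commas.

I: 1539/1037 ≈ 1.484 → |1.484 − 1.414| = 0.070
II: 2110/1483 ≈ 1.423 → |1.423 − 1.414| = 0.009
III: 1559/1282 ≈ 1.216 → |1.216 − 1.414| = 0.198

II, I, III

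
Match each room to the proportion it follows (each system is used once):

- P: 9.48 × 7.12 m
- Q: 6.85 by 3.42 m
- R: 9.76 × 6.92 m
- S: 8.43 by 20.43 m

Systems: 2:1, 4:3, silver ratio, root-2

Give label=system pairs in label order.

P = 9.48/7.12 ≈ 1.331 → 4:3 (1.333)
Q = 6.85/3.42 ≈ 2.003 → 2:1 (2.000)
R = 9.76/6.92 ≈ 1.410 → root-2 (1.414)
S = 20.43/8.43 ≈ 2.423 → silver ratio (2.414)

P=4:3, Q=2:1, R=root-2, S=silver ratio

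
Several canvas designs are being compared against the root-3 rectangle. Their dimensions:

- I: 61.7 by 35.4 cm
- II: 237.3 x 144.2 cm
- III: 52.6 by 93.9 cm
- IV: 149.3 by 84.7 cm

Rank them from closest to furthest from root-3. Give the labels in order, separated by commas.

I, IV, III, II

Ratios: I = 61.7 / 35.4 ≈ 1.743; II = 237.3 / 144.2 ≈ 1.646; III = 93.9 / 52.6 ≈ 1.785; IV = 149.3 / 84.7 ≈ 1.763.
|Δ from 1.732|: I 0.011; II 0.086; III 0.053; IV 0.031.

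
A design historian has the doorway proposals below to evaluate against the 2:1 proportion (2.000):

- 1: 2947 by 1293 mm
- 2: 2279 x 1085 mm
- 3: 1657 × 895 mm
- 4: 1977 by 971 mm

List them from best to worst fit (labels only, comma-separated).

4, 2, 3, 1

Ratios: 1 = 2947 / 1293 ≈ 2.279; 2 = 2279 / 1085 ≈ 2.100; 3 = 1657 / 895 ≈ 1.851; 4 = 1977 / 971 ≈ 2.036.
|Δ from 2.000|: 1 0.279; 2 0.100; 3 0.149; 4 0.036.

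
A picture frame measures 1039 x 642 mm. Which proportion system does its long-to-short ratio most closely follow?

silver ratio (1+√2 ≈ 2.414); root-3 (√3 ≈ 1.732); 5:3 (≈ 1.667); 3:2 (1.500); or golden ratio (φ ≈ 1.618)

golden ratio

Ratio = 1039 / 642 ≈ 1.618.
Distances: silver ratio 2.414 (Δ 0.796); root-3 1.732 (Δ 0.114); 5:3 1.667 (Δ 0.049); 3:2 1.500 (Δ 0.118); golden ratio 1.618 (Δ 0.000).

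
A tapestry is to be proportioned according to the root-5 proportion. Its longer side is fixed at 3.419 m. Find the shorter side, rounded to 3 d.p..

1.529 m

root-5 ≈ 2.23607.
Shorter side = 3.419 ÷ 2.23607 ≈ 1.52902 → 1.529 m.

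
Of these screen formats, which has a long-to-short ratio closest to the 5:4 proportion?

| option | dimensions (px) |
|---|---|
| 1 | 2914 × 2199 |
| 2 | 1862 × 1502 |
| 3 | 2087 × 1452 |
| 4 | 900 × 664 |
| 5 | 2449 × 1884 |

Ratios (long/short): 1 ≈ 1.325; 2 ≈ 1.240; 3 ≈ 1.437; 4 ≈ 1.355; 5 ≈ 1.300.
5:4 ≈ 1.250; option 2 is nearest (Δ 0.010).

2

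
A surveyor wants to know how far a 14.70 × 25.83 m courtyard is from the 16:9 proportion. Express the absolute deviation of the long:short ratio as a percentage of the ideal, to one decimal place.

1.2%

Ratio = 25.83 / 14.70 ≈ 1.7571.
Ideal 16:9 ≈ 1.7778. |1.7571 − 1.7778| / 1.7778 ≈ 1.16% → 1.2%.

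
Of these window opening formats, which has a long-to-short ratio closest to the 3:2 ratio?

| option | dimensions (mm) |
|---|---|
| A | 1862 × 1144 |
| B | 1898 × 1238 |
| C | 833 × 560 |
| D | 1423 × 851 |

C

Target 3:2 ≈ 1.500.
A: 1.628 (Δ0.128)  B: 1.533 (Δ0.033)  C: 1.488 (Δ0.012)  D: 1.672 (Δ0.172)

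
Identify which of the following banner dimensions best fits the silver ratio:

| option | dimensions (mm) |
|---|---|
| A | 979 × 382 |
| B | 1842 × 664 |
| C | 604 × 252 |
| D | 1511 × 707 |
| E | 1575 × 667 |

Ratios (long/short): A ≈ 2.563; B ≈ 2.774; C ≈ 2.397; D ≈ 2.137; E ≈ 2.361.
silver ratio ≈ 2.414; option C is nearest (Δ 0.017).

C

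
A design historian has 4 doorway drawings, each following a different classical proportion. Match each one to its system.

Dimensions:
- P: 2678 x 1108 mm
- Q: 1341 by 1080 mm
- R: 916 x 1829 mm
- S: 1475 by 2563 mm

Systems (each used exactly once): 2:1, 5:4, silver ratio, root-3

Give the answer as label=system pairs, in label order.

Ratios: P ≈ 2.417; Q ≈ 1.242; R ≈ 1.997; S ≈ 1.738.
Targets: 2:1 ≈ 2.000; 5:4 ≈ 1.250; silver ratio ≈ 2.414; root-3 ≈ 1.732.

P=silver ratio, Q=5:4, R=2:1, S=root-3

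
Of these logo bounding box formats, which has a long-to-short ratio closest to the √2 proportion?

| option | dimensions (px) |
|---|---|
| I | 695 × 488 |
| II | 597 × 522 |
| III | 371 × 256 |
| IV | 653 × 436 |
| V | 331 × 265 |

I

Ratios (long/short): I ≈ 1.424; II ≈ 1.144; III ≈ 1.449; IV ≈ 1.498; V ≈ 1.249.
root-2 ≈ 1.414; option I is nearest (Δ 0.010).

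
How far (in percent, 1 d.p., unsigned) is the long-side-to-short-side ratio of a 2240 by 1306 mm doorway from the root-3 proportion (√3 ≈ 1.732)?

Ratio = 2240 / 1306 ≈ 1.7152.
Ideal root-3 ≈ 1.7321. |1.7152 − 1.7321| / 1.7321 ≈ 0.98% → 1.0%.

1.0%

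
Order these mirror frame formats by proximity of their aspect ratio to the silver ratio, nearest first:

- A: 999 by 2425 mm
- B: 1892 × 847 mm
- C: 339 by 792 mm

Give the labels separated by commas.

A, C, B

A: 2425/999 ≈ 2.427 → |2.427 − 2.414| = 0.013
B: 1892/847 ≈ 2.234 → |2.234 − 2.414| = 0.180
C: 792/339 ≈ 2.336 → |2.336 − 2.414| = 0.078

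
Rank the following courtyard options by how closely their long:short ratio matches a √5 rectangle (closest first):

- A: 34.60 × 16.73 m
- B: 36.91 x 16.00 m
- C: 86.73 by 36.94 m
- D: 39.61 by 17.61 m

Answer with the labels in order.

Ratios: A = 34.60 / 16.73 ≈ 2.068; B = 36.91 / 16.00 ≈ 2.307; C = 86.73 / 36.94 ≈ 2.348; D = 39.61 / 17.61 ≈ 2.249.
|Δ from 2.236|: A 0.168; B 0.071; C 0.112; D 0.013.

D, B, C, A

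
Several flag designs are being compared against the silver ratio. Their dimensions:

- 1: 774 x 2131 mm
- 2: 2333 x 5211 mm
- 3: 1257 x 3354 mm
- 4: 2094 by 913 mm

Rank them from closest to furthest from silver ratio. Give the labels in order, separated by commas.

1: 2131/774 ≈ 2.753 → |2.753 − 2.414| = 0.339
2: 5211/2333 ≈ 2.234 → |2.234 − 2.414| = 0.180
3: 3354/1257 ≈ 2.668 → |2.668 − 2.414| = 0.254
4: 2094/913 ≈ 2.294 → |2.294 − 2.414| = 0.120

4, 2, 3, 1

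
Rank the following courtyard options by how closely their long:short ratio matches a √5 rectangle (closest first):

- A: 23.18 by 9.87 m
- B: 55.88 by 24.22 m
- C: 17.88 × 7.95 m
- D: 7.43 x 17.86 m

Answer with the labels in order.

Ratios: A = 23.18 / 9.87 ≈ 2.349; B = 55.88 / 24.22 ≈ 2.307; C = 17.88 / 7.95 ≈ 2.249; D = 17.86 / 7.43 ≈ 2.404.
|Δ from 2.236|: A 0.113; B 0.071; C 0.013; D 0.168.

C, B, A, D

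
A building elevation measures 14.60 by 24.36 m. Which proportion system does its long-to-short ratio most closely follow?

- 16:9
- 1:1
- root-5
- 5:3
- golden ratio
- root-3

24.36/14.60 ≈ 1.668. Nearest candidates are 5:3 (1.667, off by 0.001) and golden ratio (1.618, off by 0.050).

5:3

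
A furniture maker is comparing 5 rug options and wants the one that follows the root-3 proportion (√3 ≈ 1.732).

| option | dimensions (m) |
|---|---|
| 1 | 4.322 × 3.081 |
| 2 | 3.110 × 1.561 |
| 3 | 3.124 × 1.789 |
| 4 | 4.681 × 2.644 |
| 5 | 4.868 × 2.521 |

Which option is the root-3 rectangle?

Target root-3 ≈ 1.732.
1: 1.403 (Δ0.329)  2: 1.992 (Δ0.260)  3: 1.746 (Δ0.014)  4: 1.770 (Δ0.038)  5: 1.931 (Δ0.199)

3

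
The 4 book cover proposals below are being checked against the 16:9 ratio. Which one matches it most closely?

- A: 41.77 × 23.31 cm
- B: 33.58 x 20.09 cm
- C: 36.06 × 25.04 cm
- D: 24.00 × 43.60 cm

A

Target 16:9 ≈ 1.778.
A: 1.792 (Δ0.014)  B: 1.671 (Δ0.107)  C: 1.440 (Δ0.338)  D: 1.817 (Δ0.039)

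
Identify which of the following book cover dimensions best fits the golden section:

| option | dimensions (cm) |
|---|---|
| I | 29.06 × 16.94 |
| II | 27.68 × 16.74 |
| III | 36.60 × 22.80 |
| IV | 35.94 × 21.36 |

Ratios (long/short): I ≈ 1.715; II ≈ 1.654; III ≈ 1.605; IV ≈ 1.683.
golden ratio ≈ 1.618; option III is nearest (Δ 0.013).

III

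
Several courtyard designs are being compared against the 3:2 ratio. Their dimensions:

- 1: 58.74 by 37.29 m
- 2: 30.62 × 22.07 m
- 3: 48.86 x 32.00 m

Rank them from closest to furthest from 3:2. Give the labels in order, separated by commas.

Ratios: 1 = 58.74 / 37.29 ≈ 1.575; 2 = 30.62 / 22.07 ≈ 1.387; 3 = 48.86 / 32.00 ≈ 1.527.
|Δ from 1.500|: 1 0.075; 2 0.113; 3 0.027.

3, 1, 2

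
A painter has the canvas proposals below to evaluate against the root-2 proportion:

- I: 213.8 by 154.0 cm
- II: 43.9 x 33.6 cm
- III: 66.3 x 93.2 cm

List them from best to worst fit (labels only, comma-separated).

I: 213.8/154.0 ≈ 1.388 → |1.388 − 1.414| = 0.026
II: 43.9/33.6 ≈ 1.307 → |1.307 − 1.414| = 0.107
III: 93.2/66.3 ≈ 1.406 → |1.406 − 1.414| = 0.008

III, I, II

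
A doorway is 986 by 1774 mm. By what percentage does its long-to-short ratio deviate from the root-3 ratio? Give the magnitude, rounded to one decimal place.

Ratio = 1774 / 986 ≈ 1.7992.
Ideal root-3 ≈ 1.7321. |1.7992 − 1.7321| / 1.7321 ≈ 3.87% → 3.9%.

3.9%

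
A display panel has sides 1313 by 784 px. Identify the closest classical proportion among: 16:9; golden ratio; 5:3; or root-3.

Ratio = 1313 / 784 ≈ 1.675.
Distances: 16:9 1.778 (Δ 0.103); golden ratio 1.618 (Δ 0.057); 5:3 1.667 (Δ 0.008); root-3 1.732 (Δ 0.057).

5:3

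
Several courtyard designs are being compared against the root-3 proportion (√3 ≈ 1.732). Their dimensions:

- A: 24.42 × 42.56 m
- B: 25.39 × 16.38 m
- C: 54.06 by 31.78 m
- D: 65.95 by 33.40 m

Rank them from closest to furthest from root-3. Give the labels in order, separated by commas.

A, C, B, D

A: 42.56/24.42 ≈ 1.743 → |1.743 − 1.732| = 0.011
B: 25.39/16.38 ≈ 1.550 → |1.550 − 1.732| = 0.182
C: 54.06/31.78 ≈ 1.701 → |1.701 − 1.732| = 0.031
D: 65.95/33.40 ≈ 1.975 → |1.975 − 1.732| = 0.243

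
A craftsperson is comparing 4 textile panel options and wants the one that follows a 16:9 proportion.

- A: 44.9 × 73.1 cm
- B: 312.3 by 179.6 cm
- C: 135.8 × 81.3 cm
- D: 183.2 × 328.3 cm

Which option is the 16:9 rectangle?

D

Ratios (long/short): A ≈ 1.628; B ≈ 1.739; C ≈ 1.670; D ≈ 1.792.
16:9 ≈ 1.778; option D is nearest (Δ 0.014).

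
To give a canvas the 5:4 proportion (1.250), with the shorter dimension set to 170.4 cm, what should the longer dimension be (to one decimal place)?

5:4 = 1.25000.
Longer side = 170.4 × 1.25000 ≈ 213.000 → 213.0 cm.

213.0 cm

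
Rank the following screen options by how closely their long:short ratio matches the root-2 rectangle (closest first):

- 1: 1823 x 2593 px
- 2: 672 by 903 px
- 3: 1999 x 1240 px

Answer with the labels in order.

Ratios: 1 = 2593 / 1823 ≈ 1.422; 2 = 903 / 672 ≈ 1.344; 3 = 1999 / 1240 ≈ 1.612.
|Δ from 1.414|: 1 0.008; 2 0.070; 3 0.198.

1, 2, 3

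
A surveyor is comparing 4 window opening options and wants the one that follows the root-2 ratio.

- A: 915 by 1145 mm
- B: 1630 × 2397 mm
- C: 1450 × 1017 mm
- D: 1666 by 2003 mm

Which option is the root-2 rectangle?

C

Target root-2 ≈ 1.414.
A: 1.251 (Δ0.163)  B: 1.471 (Δ0.057)  C: 1.426 (Δ0.012)  D: 1.202 (Δ0.212)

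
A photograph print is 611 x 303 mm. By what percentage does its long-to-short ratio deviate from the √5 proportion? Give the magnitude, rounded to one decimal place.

9.8%

Ratio = 611 / 303 ≈ 2.0165.
Ideal root-5 ≈ 2.2361. |2.0165 − 2.2361| / 2.2361 ≈ 9.82% → 9.8%.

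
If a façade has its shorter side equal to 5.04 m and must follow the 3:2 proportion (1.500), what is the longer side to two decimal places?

7.56 m

3:2 = 1.50000.
Longer side = 5.04 × 1.50000 ≈ 7.5600 → 7.56 m.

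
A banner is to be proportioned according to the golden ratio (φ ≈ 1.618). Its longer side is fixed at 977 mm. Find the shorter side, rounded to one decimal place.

603.8 mm

golden ratio ≈ 1.61803.
Shorter side = 977 ÷ 1.61803 ≈ 603.821 → 603.8 mm.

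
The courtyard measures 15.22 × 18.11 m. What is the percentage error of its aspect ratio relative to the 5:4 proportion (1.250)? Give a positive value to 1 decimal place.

4.8%

Ratio = 18.11 / 15.22 ≈ 1.1899.
Ideal 5:4 = 1.2500. |1.1899 − 1.2500| / 1.2500 ≈ 4.81% → 4.8%.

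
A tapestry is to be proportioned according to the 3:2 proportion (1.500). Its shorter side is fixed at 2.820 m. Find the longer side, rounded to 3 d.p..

4.230 m

3:2 = 1.50000.
Longer side = 2.820 × 1.50000 ≈ 4.23000 → 4.230 m.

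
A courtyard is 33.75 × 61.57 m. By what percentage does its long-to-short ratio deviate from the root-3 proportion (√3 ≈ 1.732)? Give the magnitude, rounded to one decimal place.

Ratio = 61.57 / 33.75 ≈ 1.8243.
Ideal root-3 ≈ 1.7321. |1.8243 − 1.7321| / 1.7321 ≈ 5.32% → 5.3%.

5.3%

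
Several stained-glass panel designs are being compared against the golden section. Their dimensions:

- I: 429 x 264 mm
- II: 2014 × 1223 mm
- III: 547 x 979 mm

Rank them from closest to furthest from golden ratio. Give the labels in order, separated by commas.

Ratios: I = 429 / 264 ≈ 1.625; II = 2014 / 1223 ≈ 1.647; III = 979 / 547 ≈ 1.790.
|Δ from 1.618|: I 0.007; II 0.029; III 0.172.

I, II, III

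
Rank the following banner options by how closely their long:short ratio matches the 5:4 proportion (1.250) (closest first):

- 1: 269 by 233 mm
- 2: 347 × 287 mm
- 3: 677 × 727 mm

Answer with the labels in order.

1: 269/233 ≈ 1.155 → |1.155 − 1.250| = 0.095
2: 347/287 ≈ 1.209 → |1.209 − 1.250| = 0.041
3: 727/677 ≈ 1.074 → |1.074 − 1.250| = 0.176

2, 1, 3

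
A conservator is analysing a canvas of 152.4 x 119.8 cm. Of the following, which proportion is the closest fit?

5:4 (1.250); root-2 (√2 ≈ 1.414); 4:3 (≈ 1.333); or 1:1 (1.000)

5:4

152.4/119.8 ≈ 1.272. Nearest candidates are 5:4 (1.250, off by 0.022) and 4:3 (1.333, off by 0.061).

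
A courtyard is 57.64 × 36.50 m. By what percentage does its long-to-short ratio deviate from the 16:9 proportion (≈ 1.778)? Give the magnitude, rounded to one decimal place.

11.2%

Ratio = 57.64 / 36.50 ≈ 1.5792.
Ideal 16:9 ≈ 1.7778. |1.5792 − 1.7778| / 1.7778 ≈ 11.17% → 11.2%.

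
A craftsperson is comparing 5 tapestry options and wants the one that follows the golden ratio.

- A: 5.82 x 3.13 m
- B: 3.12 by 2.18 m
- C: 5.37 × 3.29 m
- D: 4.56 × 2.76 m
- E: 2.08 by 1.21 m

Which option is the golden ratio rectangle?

Ratios (long/short): A ≈ 1.859; B ≈ 1.431; C ≈ 1.632; D ≈ 1.652; E ≈ 1.719.
golden ratio ≈ 1.618; option C is nearest (Δ 0.014).

C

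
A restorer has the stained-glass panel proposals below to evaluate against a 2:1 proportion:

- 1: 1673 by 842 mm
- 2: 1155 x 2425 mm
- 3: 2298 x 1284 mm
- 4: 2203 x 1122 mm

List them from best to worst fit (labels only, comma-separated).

1: 1673/842 ≈ 1.987 → |1.987 − 2.000| = 0.013
2: 2425/1155 ≈ 2.100 → |2.100 − 2.000| = 0.100
3: 2298/1284 ≈ 1.790 → |1.790 − 2.000| = 0.210
4: 2203/1122 ≈ 1.963 → |1.963 − 2.000| = 0.037

1, 4, 2, 3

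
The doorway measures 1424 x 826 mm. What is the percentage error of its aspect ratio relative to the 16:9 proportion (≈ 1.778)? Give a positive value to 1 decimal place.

Ratio = 1424 / 826 ≈ 1.7240.
Ideal 16:9 ≈ 1.7778. |1.7240 − 1.7778| / 1.7778 ≈ 3.03% → 3.0%.

3.0%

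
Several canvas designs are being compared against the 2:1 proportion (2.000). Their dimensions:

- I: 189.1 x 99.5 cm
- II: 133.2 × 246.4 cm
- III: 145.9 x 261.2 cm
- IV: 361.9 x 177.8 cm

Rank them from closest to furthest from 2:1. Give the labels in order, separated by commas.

IV, I, II, III

I: 189.1/99.5 ≈ 1.901 → |1.901 − 2.000| = 0.099
II: 246.4/133.2 ≈ 1.850 → |1.850 − 2.000| = 0.150
III: 261.2/145.9 ≈ 1.790 → |1.790 − 2.000| = 0.210
IV: 361.9/177.8 ≈ 2.035 → |2.035 − 2.000| = 0.035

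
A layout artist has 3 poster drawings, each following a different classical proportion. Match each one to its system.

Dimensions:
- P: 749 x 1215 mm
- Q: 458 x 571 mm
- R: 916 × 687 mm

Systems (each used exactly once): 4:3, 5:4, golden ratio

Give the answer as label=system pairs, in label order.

P=golden ratio, Q=5:4, R=4:3

P = 1215/749 ≈ 1.622 → golden ratio (1.618)
Q = 571/458 ≈ 1.247 → 5:4 (1.250)
R = 916/687 ≈ 1.333 → 4:3 (1.333)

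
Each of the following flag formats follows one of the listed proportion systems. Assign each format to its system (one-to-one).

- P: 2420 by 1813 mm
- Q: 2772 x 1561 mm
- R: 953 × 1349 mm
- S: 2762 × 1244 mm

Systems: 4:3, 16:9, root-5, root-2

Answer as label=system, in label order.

P=4:3, Q=16:9, R=root-2, S=root-5

Ratios: P ≈ 1.335; Q ≈ 1.776; R ≈ 1.416; S ≈ 2.220.
Targets: 4:3 ≈ 1.333; 16:9 ≈ 1.778; root-5 ≈ 2.236; root-2 ≈ 1.414.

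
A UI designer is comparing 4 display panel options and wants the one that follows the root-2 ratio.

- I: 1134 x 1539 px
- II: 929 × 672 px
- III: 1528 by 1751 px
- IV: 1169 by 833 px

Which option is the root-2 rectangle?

Target root-2 ≈ 1.414.
I: 1.357 (Δ0.057)  II: 1.382 (Δ0.032)  III: 1.146 (Δ0.268)  IV: 1.403 (Δ0.011)

IV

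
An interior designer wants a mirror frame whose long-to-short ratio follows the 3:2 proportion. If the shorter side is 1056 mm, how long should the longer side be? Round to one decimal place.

1584.0 mm

3:2 = 1.50000.
Longer side = 1056 × 1.50000 ≈ 1584.000 → 1584.0 mm.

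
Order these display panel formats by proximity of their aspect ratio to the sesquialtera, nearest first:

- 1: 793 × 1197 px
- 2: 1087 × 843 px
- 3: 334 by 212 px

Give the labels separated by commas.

1, 3, 2

Ratios: 1 = 1197 / 793 ≈ 1.509; 2 = 1087 / 843 ≈ 1.289; 3 = 334 / 212 ≈ 1.575.
|Δ from 1.500|: 1 0.009; 2 0.211; 3 0.075.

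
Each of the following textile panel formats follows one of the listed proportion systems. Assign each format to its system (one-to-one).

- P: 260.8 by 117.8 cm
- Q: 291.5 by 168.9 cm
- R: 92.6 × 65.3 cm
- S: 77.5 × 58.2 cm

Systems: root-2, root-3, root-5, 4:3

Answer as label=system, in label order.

Ratios: P ≈ 2.214; Q ≈ 1.726; R ≈ 1.418; S ≈ 1.332.
Targets: root-2 ≈ 1.414; root-3 ≈ 1.732; root-5 ≈ 2.236; 4:3 ≈ 1.333.

P=root-5, Q=root-3, R=root-2, S=4:3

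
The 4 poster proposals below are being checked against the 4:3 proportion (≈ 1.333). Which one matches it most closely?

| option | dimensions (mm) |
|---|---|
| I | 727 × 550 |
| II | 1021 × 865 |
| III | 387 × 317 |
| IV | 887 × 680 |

Ratios (long/short): I ≈ 1.322; II ≈ 1.180; III ≈ 1.221; IV ≈ 1.304.
4:3 ≈ 1.333; option I is nearest (Δ 0.011).

I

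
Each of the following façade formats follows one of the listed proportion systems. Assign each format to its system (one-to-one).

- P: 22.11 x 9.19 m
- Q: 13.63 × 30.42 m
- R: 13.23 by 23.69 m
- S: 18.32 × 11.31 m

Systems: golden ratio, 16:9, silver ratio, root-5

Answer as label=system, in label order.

P=silver ratio, Q=root-5, R=16:9, S=golden ratio

P = 22.11/9.19 ≈ 2.406 → silver ratio (2.414)
Q = 30.42/13.63 ≈ 2.232 → root-5 (2.236)
R = 23.69/13.23 ≈ 1.791 → 16:9 (1.778)
S = 18.32/11.31 ≈ 1.620 → golden ratio (1.618)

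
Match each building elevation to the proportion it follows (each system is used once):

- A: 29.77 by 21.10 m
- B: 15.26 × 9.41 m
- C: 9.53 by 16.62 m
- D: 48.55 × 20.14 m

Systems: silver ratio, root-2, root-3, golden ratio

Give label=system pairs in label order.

A=root-2, B=golden ratio, C=root-3, D=silver ratio

Ratios: A ≈ 1.411; B ≈ 1.622; C ≈ 1.744; D ≈ 2.411.
Targets: silver ratio ≈ 2.414; root-2 ≈ 1.414; root-3 ≈ 1.732; golden ratio ≈ 1.618.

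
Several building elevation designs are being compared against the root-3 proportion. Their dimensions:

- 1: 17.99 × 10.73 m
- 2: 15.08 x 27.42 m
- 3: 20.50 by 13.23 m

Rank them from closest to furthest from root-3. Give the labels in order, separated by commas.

1, 2, 3

1: 17.99/10.73 ≈ 1.677 → |1.677 − 1.732| = 0.055
2: 27.42/15.08 ≈ 1.818 → |1.818 − 1.732| = 0.086
3: 20.50/13.23 ≈ 1.550 → |1.550 − 1.732| = 0.182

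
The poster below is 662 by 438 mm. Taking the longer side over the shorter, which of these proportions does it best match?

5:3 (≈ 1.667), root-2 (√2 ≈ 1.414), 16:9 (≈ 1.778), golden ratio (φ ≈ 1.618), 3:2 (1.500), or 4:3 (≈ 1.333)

Ratio = 662 / 438 ≈ 1.511.
Distances: 5:3 1.667 (Δ 0.156); root-2 1.414 (Δ 0.097); 16:9 1.778 (Δ 0.267); golden ratio 1.618 (Δ 0.107); 3:2 1.500 (Δ 0.011); 4:3 1.333 (Δ 0.178).

3:2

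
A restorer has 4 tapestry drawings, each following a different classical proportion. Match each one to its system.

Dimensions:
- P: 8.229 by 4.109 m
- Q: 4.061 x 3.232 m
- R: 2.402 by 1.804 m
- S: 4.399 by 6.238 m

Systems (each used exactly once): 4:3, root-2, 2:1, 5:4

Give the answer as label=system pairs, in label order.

P=2:1, Q=5:4, R=4:3, S=root-2

Ratios: P ≈ 2.003; Q ≈ 1.256; R ≈ 1.331; S ≈ 1.418.
Targets: 4:3 ≈ 1.333; root-2 ≈ 1.414; 2:1 ≈ 2.000; 5:4 ≈ 1.250.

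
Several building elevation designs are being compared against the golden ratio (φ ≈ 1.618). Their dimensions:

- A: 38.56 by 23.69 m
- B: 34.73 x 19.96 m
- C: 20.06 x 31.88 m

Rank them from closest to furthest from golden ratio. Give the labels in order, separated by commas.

A: 38.56/23.69 ≈ 1.628 → |1.628 − 1.618| = 0.010
B: 34.73/19.96 ≈ 1.740 → |1.740 − 1.618| = 0.122
C: 31.88/20.06 ≈ 1.589 → |1.589 − 1.618| = 0.029

A, C, B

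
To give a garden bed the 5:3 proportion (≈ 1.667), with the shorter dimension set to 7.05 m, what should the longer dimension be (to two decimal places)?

5:3 ≈ 1.66667.
Longer side = 7.05 × 1.66667 ≈ 11.7500 → 11.75 m.

11.75 m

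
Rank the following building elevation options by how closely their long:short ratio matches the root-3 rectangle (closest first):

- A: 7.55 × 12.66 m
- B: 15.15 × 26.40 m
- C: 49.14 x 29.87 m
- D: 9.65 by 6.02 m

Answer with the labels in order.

B, A, C, D

A: 12.66/7.55 ≈ 1.677 → |1.677 − 1.732| = 0.055
B: 26.40/15.15 ≈ 1.743 → |1.743 − 1.732| = 0.011
C: 49.14/29.87 ≈ 1.645 → |1.645 − 1.732| = 0.087
D: 9.65/6.02 ≈ 1.603 → |1.603 − 1.732| = 0.129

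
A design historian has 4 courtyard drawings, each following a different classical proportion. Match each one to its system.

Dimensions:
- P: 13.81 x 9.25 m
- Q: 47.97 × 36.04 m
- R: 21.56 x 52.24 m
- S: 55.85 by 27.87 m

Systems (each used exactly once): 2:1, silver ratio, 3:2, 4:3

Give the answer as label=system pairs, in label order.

P=3:2, Q=4:3, R=silver ratio, S=2:1

Ratios: P ≈ 1.493; Q ≈ 1.331; R ≈ 2.423; S ≈ 2.004.
Targets: 2:1 ≈ 2.000; silver ratio ≈ 2.414; 3:2 ≈ 1.500; 4:3 ≈ 1.333.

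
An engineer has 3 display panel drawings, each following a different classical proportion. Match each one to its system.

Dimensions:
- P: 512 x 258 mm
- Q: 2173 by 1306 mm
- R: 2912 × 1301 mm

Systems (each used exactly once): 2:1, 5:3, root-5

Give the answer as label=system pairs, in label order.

P=2:1, Q=5:3, R=root-5

P = 512/258 ≈ 1.984 → 2:1 (2.000)
Q = 2173/1306 ≈ 1.664 → 5:3 (1.667)
R = 2912/1301 ≈ 2.238 → root-5 (2.236)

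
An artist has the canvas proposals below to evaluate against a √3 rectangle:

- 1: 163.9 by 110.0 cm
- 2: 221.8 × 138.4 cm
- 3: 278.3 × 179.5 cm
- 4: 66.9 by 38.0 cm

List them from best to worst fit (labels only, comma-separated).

4, 2, 3, 1

1: 163.9/110.0 ≈ 1.490 → |1.490 − 1.732| = 0.242
2: 221.8/138.4 ≈ 1.603 → |1.603 − 1.732| = 0.129
3: 278.3/179.5 ≈ 1.550 → |1.550 − 1.732| = 0.182
4: 66.9/38.0 ≈ 1.761 → |1.761 − 1.732| = 0.029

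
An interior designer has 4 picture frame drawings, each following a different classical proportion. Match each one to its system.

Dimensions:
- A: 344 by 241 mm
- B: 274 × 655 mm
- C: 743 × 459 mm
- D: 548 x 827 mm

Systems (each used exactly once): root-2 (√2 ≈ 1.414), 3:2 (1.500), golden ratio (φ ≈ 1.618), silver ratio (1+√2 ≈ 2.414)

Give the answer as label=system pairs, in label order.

A=root-2, B=silver ratio, C=golden ratio, D=3:2

A = 344/241 ≈ 1.427 → root-2 (1.414)
B = 655/274 ≈ 2.391 → silver ratio (2.414)
C = 743/459 ≈ 1.619 → golden ratio (1.618)
D = 827/548 ≈ 1.509 → 3:2 (1.500)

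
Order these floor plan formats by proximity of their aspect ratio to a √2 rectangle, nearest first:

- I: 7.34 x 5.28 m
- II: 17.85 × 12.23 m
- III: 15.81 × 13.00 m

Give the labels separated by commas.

I, II, III

Ratios: I = 7.34 / 5.28 ≈ 1.390; II = 17.85 / 12.23 ≈ 1.460; III = 15.81 / 13.00 ≈ 1.216.
|Δ from 1.414|: I 0.024; II 0.046; III 0.198.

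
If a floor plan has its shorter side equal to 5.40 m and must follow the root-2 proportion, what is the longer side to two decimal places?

root-2 ≈ 1.41421.
Longer side = 5.40 × 1.41421 ≈ 7.6367 → 7.64 m.

7.64 m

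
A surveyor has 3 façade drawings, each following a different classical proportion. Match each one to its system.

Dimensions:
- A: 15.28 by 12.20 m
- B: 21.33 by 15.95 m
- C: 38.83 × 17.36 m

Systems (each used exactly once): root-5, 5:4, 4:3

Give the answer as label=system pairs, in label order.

A = 15.28/12.20 ≈ 1.252 → 5:4 (1.250)
B = 21.33/15.95 ≈ 1.337 → 4:3 (1.333)
C = 38.83/17.36 ≈ 2.237 → root-5 (2.236)

A=5:4, B=4:3, C=root-5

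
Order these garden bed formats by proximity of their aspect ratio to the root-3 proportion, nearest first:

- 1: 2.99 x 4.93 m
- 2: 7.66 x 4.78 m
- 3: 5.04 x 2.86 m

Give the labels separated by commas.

Ratios: 1 = 4.93 / 2.99 ≈ 1.649; 2 = 7.66 / 4.78 ≈ 1.603; 3 = 5.04 / 2.86 ≈ 1.762.
|Δ from 1.732|: 1 0.083; 2 0.129; 3 0.030.

3, 1, 2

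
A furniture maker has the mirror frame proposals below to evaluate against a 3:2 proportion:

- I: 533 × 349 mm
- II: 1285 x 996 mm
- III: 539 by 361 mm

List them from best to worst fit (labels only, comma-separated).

III, I, II

Ratios: I = 533 / 349 ≈ 1.527; II = 1285 / 996 ≈ 1.290; III = 539 / 361 ≈ 1.493.
|Δ from 1.500|: I 0.027; II 0.210; III 0.007.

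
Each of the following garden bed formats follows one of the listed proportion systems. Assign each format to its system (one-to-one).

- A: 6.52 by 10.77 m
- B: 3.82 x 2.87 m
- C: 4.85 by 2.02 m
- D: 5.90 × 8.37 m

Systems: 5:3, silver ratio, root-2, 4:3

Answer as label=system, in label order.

Ratios: A ≈ 1.652; B ≈ 1.331; C ≈ 2.401; D ≈ 1.419.
Targets: 5:3 ≈ 1.667; silver ratio ≈ 2.414; root-2 ≈ 1.414; 4:3 ≈ 1.333.

A=5:3, B=4:3, C=silver ratio, D=root-2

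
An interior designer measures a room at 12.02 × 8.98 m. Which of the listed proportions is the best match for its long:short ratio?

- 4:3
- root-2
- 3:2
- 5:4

4:3

Ratio = 12.02 / 8.98 ≈ 1.339.
Distances: 4:3 1.333 (Δ 0.006); root-2 1.414 (Δ 0.075); 3:2 1.500 (Δ 0.161); 5:4 1.250 (Δ 0.089).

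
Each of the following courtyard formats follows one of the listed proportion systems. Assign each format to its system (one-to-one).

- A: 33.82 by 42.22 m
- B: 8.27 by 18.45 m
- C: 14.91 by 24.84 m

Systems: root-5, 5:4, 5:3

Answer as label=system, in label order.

A = 42.22/33.82 ≈ 1.248 → 5:4 (1.250)
B = 18.45/8.27 ≈ 2.231 → root-5 (2.236)
C = 24.84/14.91 ≈ 1.666 → 5:3 (1.667)

A=5:4, B=root-5, C=5:3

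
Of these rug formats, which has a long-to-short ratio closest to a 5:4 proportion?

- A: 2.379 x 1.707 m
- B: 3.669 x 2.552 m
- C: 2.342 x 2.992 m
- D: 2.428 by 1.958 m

Target 5:4 ≈ 1.250.
A: 1.394 (Δ0.144)  B: 1.438 (Δ0.188)  C: 1.278 (Δ0.028)  D: 1.240 (Δ0.010)

D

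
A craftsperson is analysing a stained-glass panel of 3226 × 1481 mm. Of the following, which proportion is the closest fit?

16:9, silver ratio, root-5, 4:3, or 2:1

root-5

Ratio = 3226 / 1481 ≈ 2.178.
Distances: 16:9 1.778 (Δ 0.400); silver ratio 2.414 (Δ 0.236); root-5 2.236 (Δ 0.058); 4:3 1.333 (Δ 0.845); 2:1 2.000 (Δ 0.178).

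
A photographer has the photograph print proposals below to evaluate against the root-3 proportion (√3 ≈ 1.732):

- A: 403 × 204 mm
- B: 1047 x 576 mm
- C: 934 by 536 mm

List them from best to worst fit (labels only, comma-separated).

A: 403/204 ≈ 1.975 → |1.975 − 1.732| = 0.243
B: 1047/576 ≈ 1.818 → |1.818 − 1.732| = 0.086
C: 934/536 ≈ 1.743 → |1.743 − 1.732| = 0.011

C, B, A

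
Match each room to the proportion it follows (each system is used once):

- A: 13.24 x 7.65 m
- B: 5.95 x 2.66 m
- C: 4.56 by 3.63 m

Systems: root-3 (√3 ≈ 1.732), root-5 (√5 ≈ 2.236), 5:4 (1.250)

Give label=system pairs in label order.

A=root-3, B=root-5, C=5:4

Ratios: A ≈ 1.731; B ≈ 2.237; C ≈ 1.256.
Targets: root-3 ≈ 1.732; root-5 ≈ 2.236; 5:4 ≈ 1.250.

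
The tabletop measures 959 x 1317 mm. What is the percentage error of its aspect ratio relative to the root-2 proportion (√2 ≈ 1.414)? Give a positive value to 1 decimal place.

2.9%

Ratio = 1317 / 959 ≈ 1.3733.
Ideal root-2 ≈ 1.4142. |1.3733 − 1.4142| / 1.4142 ≈ 2.89% → 2.9%.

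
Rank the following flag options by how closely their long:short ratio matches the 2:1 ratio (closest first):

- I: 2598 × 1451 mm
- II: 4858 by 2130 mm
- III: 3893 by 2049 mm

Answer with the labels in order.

III, I, II

Ratios: I = 2598 / 1451 ≈ 1.790; II = 4858 / 2130 ≈ 2.281; III = 3893 / 2049 ≈ 1.900.
|Δ from 2.000|: I 0.210; II 0.281; III 0.100.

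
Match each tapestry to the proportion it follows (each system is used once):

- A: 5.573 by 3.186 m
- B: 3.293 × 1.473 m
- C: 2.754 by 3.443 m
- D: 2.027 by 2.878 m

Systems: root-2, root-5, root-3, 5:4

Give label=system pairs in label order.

A=root-3, B=root-5, C=5:4, D=root-2

A = 5.573/3.186 ≈ 1.749 → root-3 (1.732)
B = 3.293/1.473 ≈ 2.236 → root-5 (2.236)
C = 3.443/2.754 ≈ 1.250 → 5:4 (1.250)
D = 2.878/2.027 ≈ 1.420 → root-2 (1.414)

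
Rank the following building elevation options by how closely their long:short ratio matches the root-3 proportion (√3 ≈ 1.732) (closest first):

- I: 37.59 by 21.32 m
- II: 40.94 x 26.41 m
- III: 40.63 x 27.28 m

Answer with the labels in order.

I, II, III

Ratios: I = 37.59 / 21.32 ≈ 1.763; II = 40.94 / 26.41 ≈ 1.550; III = 40.63 / 27.28 ≈ 1.489.
|Δ from 1.732|: I 0.031; II 0.182; III 0.243.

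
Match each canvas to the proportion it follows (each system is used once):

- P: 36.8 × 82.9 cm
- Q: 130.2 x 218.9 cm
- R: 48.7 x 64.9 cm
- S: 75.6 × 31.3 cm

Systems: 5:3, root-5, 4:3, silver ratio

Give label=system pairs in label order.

P = 82.9/36.8 ≈ 2.253 → root-5 (2.236)
Q = 218.9/130.2 ≈ 1.681 → 5:3 (1.667)
R = 64.9/48.7 ≈ 1.333 → 4:3 (1.333)
S = 75.6/31.3 ≈ 2.415 → silver ratio (2.414)

P=root-5, Q=5:3, R=4:3, S=silver ratio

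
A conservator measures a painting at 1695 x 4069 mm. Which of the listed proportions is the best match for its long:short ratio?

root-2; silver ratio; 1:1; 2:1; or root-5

silver ratio

4069/1695 ≈ 2.401. Nearest candidates are silver ratio (2.414, off by 0.013) and root-5 (2.236, off by 0.165).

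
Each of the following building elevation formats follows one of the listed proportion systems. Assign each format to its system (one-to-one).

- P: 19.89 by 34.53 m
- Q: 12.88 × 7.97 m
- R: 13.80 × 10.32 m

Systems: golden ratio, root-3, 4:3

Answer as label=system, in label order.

P=root-3, Q=golden ratio, R=4:3

Ratios: P ≈ 1.736; Q ≈ 1.616; R ≈ 1.337.
Targets: golden ratio ≈ 1.618; root-3 ≈ 1.732; 4:3 ≈ 1.333.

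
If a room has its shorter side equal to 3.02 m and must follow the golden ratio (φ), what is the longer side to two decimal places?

4.89 m

golden ratio ≈ 1.61803.
Longer side = 3.02 × 1.61803 ≈ 4.8865 → 4.89 m.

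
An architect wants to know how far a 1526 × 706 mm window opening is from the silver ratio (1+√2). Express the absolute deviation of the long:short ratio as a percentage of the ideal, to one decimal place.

10.5%

Ratio = 1526 / 706 ≈ 2.1615.
Ideal silver ratio ≈ 2.4142. |2.1615 − 2.4142| / 2.4142 ≈ 10.47% → 10.5%.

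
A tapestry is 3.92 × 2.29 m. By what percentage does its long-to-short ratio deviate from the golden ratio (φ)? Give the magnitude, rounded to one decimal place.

Ratio = 3.92 / 2.29 ≈ 1.7118.
Ideal golden ratio ≈ 1.6180. |1.7118 − 1.6180| / 1.6180 ≈ 5.80% → 5.8%.

5.8%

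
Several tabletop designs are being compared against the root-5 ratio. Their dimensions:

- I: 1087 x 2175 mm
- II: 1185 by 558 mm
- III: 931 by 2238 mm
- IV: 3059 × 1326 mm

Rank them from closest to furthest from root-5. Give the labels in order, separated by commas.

IV, II, III, I

I: 2175/1087 ≈ 2.001 → |2.001 − 2.236| = 0.235
II: 1185/558 ≈ 2.124 → |2.124 − 2.236| = 0.112
III: 2238/931 ≈ 2.404 → |2.404 − 2.236| = 0.168
IV: 3059/1326 ≈ 2.307 → |2.307 − 2.236| = 0.071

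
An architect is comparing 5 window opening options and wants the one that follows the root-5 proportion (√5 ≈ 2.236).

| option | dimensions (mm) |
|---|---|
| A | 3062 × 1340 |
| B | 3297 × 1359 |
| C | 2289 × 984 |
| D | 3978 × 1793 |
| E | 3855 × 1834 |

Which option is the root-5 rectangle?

Ratios (long/short): A ≈ 2.285; B ≈ 2.426; C ≈ 2.326; D ≈ 2.219; E ≈ 2.102.
root-5 ≈ 2.236; option D is nearest (Δ 0.017).

D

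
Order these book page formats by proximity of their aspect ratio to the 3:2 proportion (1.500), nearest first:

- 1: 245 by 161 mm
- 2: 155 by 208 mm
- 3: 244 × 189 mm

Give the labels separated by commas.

1: 245/161 ≈ 1.522 → |1.522 − 1.500| = 0.022
2: 208/155 ≈ 1.342 → |1.342 − 1.500| = 0.158
3: 244/189 ≈ 1.291 → |1.291 − 1.500| = 0.209

1, 2, 3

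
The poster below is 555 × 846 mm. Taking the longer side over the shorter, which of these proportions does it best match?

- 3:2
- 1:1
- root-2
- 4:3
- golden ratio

Ratio = 846 / 555 ≈ 1.524.
Distances: 3:2 1.500 (Δ 0.024); 1:1 1.000 (Δ 0.524); root-2 1.414 (Δ 0.110); 4:3 1.333 (Δ 0.191); golden ratio 1.618 (Δ 0.094).

3:2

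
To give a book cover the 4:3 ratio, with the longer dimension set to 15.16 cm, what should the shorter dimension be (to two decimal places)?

4:3 ≈ 1.33333.
Shorter side = 15.16 ÷ 1.33333 ≈ 11.3700 → 11.37 cm.

11.37 cm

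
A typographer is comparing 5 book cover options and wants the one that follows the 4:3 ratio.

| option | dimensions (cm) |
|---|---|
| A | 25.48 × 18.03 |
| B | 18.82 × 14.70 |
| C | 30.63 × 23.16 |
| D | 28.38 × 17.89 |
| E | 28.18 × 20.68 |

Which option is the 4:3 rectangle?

Ratios (long/short): A ≈ 1.413; B ≈ 1.280; C ≈ 1.323; D ≈ 1.586; E ≈ 1.363.
4:3 ≈ 1.333; option C is nearest (Δ 0.010).

C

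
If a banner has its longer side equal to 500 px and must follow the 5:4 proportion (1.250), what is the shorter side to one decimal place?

400.0 px

5:4 = 1.25000.
Shorter side = 500 ÷ 1.25000 ≈ 400.000 → 400.0 px.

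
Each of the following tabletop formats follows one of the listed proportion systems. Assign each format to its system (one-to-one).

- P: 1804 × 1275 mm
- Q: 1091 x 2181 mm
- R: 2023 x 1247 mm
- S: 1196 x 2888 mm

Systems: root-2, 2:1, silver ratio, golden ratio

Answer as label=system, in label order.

P = 1804/1275 ≈ 1.415 → root-2 (1.414)
Q = 2181/1091 ≈ 1.999 → 2:1 (2.000)
R = 2023/1247 ≈ 1.622 → golden ratio (1.618)
S = 2888/1196 ≈ 2.415 → silver ratio (2.414)

P=root-2, Q=2:1, R=golden ratio, S=silver ratio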